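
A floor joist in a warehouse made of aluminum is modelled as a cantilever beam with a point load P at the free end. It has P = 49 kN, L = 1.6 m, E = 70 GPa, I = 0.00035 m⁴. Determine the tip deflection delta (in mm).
Model: a cantilever beam with a point load P at the free end, so delta = (P·L^3) / (3·E·I).
Convert to SI units:
  P = 49 kN = 49000 N
  E = 70 GPa = 7 × 10¹⁰ Pa
Substitute:
  delta = (49000 × 1.6^3) / (3 × (7 × 10¹⁰) × 0.00035)
  delta = 0.002731 m
Convert: delta = 0.002731 m = 2.731 mm
Final answer: delta = 2.731 mm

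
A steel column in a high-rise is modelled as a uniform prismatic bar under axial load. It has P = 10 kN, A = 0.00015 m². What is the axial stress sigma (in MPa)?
Model: a uniform prismatic bar under axial load, so sigma = P / A.
Convert to SI units:
  P = 10 kN = 10000 N
Substitute:
  sigma = 10000 / 0.00015
  sigma = 6.667 × 10⁷ Pa
Convert: sigma = 6.667 × 10⁷ Pa = 66.67 MPa
Final answer: sigma = 66.67 MPa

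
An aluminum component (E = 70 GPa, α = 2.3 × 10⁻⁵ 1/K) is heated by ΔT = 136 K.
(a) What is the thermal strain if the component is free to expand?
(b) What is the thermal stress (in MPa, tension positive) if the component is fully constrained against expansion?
(a) Free thermal strain ε_th = α·ΔT = (2.3 × 10⁻⁵) × 136 = 0.003128
(b) Fully constrained, the expansion is suppressed, so σ = -E·α·ΔT. Convert E = 70 GPa = 7 × 10¹⁰ Pa.
  σ = -(7 × 10¹⁰) × (2.3 × 10⁻⁵) × 136 = -2.19 × 10⁸ Pa = -219 MPa (compressive)
Final answer: (a) ε_th = 0.003128, (b) σ = -219 MPa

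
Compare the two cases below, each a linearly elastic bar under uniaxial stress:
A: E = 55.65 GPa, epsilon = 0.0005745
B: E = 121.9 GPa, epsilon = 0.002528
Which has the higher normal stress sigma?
Model: a linearly elastic bar under uniaxial stress, so sigma = E·epsilon (SI units).
  A: sigma = (5.565 × 10¹⁰) × 0.0005745 = 3.197 × 10⁷ Pa = 31.97 MPa
  B: sigma = (1.219 × 10¹¹) × 0.002528 = 3.082 × 10⁸ Pa = 308.2 MPa
308.2 MPa > 31.97 MPa, so B is larger.
Final answer: B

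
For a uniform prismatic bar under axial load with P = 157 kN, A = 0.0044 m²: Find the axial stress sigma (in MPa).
Model: a uniform prismatic bar under axial load, so sigma = P / A.
Convert to SI units:
  P = 157 kN = 157000 N
Substitute:
  sigma = 157000 / 0.0044
  sigma = 3.568 × 10⁷ Pa
Convert: sigma = 3.568 × 10⁷ Pa = 35.68 MPa
Final answer: sigma = 35.68 MPa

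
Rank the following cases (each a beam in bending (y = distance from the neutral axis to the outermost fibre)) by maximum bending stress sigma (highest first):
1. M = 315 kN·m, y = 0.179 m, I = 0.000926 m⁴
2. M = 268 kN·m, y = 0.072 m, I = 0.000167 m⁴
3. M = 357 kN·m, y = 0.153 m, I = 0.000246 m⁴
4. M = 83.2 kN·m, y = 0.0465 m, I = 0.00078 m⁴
Model: a beam in bending (y = distance from the neutral axis to the outermost fibre), so sigma = (M·y) / I (SI units).
  Case 1: sigma = (315000 × 0.179) / 0.000926 = 6.089 × 10⁷ Pa = 60.89 MPa
  Case 2: sigma = (268000 × 0.072) / 0.000167 = 1.155 × 10⁸ Pa = 115.5 MPa
  Case 3: sigma = (357000 × 0.153) / 0.000246 = 2.22 × 10⁸ Pa = 222 MPa
  Case 4: sigma = (83200 × 0.0465) / 0.00078 = 4.96 × 10⁶ Pa = 4.96 MPa
Ordering: 222 MPa (case 3) > 115.5 MPa (case 2) > 60.89 MPa (case 1) > 4.96 MPa (case 4)
Final answer: 3, 2, 1, 4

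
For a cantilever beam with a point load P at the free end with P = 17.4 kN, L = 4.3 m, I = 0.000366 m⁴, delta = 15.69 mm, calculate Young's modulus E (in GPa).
Model: a cantilever beam with a point load P at the free end, so delta = (P·L^3) / (3·E·I).
Solve for E: E = (P·L^3) / (3·delta·I).
Convert to SI units:
  P = 17.4 kN = 17400 N
  delta = 15.69 mm = 0.01569 m
Substitute:
  E = (17400 × 4.3^3) / (3 × 0.01569 × 0.000366)
  E = 8.03 × 10¹⁰ Pa
Convert: E = 8.03 × 10¹⁰ Pa = 80.3 GPa
Final answer: E = 80.3 GPa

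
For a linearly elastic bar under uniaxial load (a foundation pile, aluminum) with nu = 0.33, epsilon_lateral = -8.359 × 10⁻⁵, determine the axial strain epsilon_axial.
Model: a linearly elastic bar under uniaxial load, so epsilon_lateral = -nu·epsilon_axial.
Solve for epsilon_axial: epsilon_axial = -epsilon_lateral / nu.
Substitute:
  epsilon_axial = -(-8.359 × 10⁻⁵) / 0.33
  epsilon_axial = 0.0002533
Final answer: epsilon_axial = 0.0002533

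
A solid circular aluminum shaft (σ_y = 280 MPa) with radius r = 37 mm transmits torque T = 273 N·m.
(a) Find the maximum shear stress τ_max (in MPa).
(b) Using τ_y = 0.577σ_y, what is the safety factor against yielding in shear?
(a) For a solid circular shaft, τ_max = T·r/J with J = π·r^4/2, i.e. τ_max = 2·T / (π·r^3). Convert r = 37 mm = 0.037 m.
  τ_max = (2 × 273) / (π × 0.037^3) = 3.431 × 10⁶ Pa = 3.431 MPa
(b) τ_y = 0.577 × 280 = 161.56 MPa
  SF = τ_y/τ_max = 161.56 / 3.431 = 47.09
Final answer: (a) τ_max = 3.431 MPa, (b) SF = 47.09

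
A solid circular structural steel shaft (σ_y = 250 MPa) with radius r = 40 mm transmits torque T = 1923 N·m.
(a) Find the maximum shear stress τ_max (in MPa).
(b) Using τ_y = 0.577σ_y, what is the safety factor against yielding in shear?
(a) For a solid circular shaft, τ_max = T·r/J with J = π·r^4/2, i.e. τ_max = 2·T / (π·r^3). Convert r = 40 mm = 0.04 m.
  τ_max = (2 × 1923) / (π × 0.04^3) = 1.913 × 10⁷ Pa = 19.13 MPa
(b) τ_y = 0.577 × 250 = 144.25 MPa
  SF = τ_y/τ_max = 144.25 / 19.13 = 7.541
Final answer: (a) τ_max = 19.13 MPa, (b) SF = 7.541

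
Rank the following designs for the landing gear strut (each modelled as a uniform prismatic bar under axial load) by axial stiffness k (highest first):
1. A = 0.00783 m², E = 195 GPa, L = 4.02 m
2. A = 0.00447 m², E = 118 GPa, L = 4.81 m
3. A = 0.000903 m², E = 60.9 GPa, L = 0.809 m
Model: a uniform prismatic bar under axial load, so k = (A·E) / L (SI units).
  Case 1: k = (0.00783 × (1.95 × 10¹¹)) / 4.02 = 3.798 × 10⁸ N/m = 379.8 MN/m
  Case 2: k = (0.00447 × (1.18 × 10¹¹)) / 4.81 = 1.097 × 10⁸ N/m = 109.7 MN/m
  Case 3: k = (0.000903 × (6.09 × 10¹⁰)) / 0.809 = 6.798 × 10⁷ N/m = 67.98 MN/m
Ordering: 379.8 MN/m (case 1) > 109.7 MN/m (case 2) > 67.98 MN/m (case 3)
Final answer: 1, 2, 3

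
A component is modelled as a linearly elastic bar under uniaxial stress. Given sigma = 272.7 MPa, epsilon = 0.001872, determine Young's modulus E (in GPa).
Model: a linearly elastic bar under uniaxial stress, so epsilon = sigma / E.
Solve for E: E = sigma / epsilon.
Convert to SI units:
  sigma = 272.7 MPa = 2.727 × 10⁸ Pa
Substitute:
  E = (2.727 × 10⁸) / 0.001872
  E = 1.457 × 10¹¹ Pa
Convert: E = 1.457 × 10¹¹ Pa = 145.7 GPa
Final answer: E = 145.7 GPa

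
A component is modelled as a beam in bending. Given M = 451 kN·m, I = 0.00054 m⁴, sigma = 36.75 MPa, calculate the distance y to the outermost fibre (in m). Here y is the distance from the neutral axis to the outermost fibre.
Model: a beam in bending, so sigma = (M·y) / I.
Solve for y: y = (sigma·I) / M.
Convert to SI units:
  M = 451 kN·m = 451000 N·m
  sigma = 36.75 MPa = 3.675 × 10⁷ Pa
Substitute:
  y = ((3.675 × 10⁷) × 0.00054) / 451000
  y = 0.044 m
Final answer: y = 0.044 m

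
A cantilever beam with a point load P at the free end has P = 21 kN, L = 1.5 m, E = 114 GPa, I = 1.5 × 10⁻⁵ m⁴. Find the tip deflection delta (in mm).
Model: a cantilever beam with a point load P at the free end, so delta = (P·L^3) / (3·E·I).
Convert to SI units:
  P = 21 kN = 21000 N
  E = 114 GPa = 1.14 × 10¹¹ Pa
Substitute:
  delta = (21000 × 1.5^3) / (3 × (1.14 × 10¹¹) × (1.5 × 10⁻⁵))
  delta = 0.01382 m
Convert: delta = 0.01382 m = 13.82 mm
Final answer: delta = 13.82 mm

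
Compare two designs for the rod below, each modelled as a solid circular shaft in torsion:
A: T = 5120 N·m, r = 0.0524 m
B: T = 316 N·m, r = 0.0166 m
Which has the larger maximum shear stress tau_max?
Model: a solid circular shaft in torsion, so tau_max = (2·T) / (π·r^3) (SI units).
  A: tau_max = (2 × 5120) / (π × 0.0524^3) = 2.265 × 10⁷ Pa = 22.65 MPa
  B: tau_max = (2 × 316) / (π × 0.0166^3) = 4.398 × 10⁷ Pa = 43.98 MPa
43.98 MPa > 22.65 MPa, so B is larger.
Final answer: B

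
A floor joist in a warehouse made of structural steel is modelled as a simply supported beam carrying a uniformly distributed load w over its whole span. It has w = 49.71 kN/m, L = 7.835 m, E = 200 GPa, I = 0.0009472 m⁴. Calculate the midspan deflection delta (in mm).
Model: a simply supported beam carrying a uniformly distributed load w over its whole span, so delta = (5·w·L^4) / (384·E·I).
Convert to SI units:
  w = 49.71 kN/m = 49710 N/m
  E = 200 GPa = 2 × 10¹¹ Pa
Substitute:
  delta = (5 × 49710 × 7.835^4) / (384 × (2 × 10¹¹) × 0.0009472)
  delta = 0.01288 m
Convert: delta = 0.01288 m = 12.88 mm
Final answer: delta = 12.88 mm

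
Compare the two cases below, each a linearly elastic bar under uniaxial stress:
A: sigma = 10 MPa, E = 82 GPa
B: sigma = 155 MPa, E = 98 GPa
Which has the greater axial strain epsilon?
Model: a linearly elastic bar under uniaxial stress, so epsilon = sigma / E (SI units).
  A: epsilon = (1 × 10⁷) / (8.2 × 10¹⁰) = 0.000122
  B: epsilon = (1.55 × 10⁸) / (9.8 × 10¹⁰) = 0.001582
0.001582 > 0.000122, so B is larger.
Final answer: B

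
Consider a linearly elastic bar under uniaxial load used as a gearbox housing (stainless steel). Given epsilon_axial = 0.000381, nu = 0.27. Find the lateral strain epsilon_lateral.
Model: a linearly elastic bar under uniaxial load, so epsilon_lateral = -nu·epsilon_axial.
Substitute:
  epsilon_lateral = -(0.27 × 0.000381)
  epsilon_lateral = -0.0001029
Final answer: epsilon_lateral = -0.0001029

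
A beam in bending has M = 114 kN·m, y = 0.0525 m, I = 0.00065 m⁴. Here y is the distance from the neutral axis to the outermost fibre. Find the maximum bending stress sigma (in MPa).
Model: a beam in bending, so sigma = (M·y) / I.
Convert to SI units:
  M = 114 kN·m = 114000 N·m
Substitute:
  sigma = (114000 × 0.0525) / 0.00065
  sigma = 9.208 × 10⁶ Pa
Convert: sigma = 9.208 × 10⁶ Pa = 9.208 MPa
Final answer: sigma = 9.208 MPa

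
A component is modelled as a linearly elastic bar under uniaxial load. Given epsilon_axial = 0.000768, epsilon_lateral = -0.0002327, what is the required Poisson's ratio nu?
Model: a linearly elastic bar under uniaxial load, so epsilon_lateral = -nu·epsilon_axial.
Solve for nu: nu = -epsilon_lateral / epsilon_axial.
Substitute:
  nu = -(-0.0002327) / 0.000768
  nu = 0.303
Final answer: nu = 0.303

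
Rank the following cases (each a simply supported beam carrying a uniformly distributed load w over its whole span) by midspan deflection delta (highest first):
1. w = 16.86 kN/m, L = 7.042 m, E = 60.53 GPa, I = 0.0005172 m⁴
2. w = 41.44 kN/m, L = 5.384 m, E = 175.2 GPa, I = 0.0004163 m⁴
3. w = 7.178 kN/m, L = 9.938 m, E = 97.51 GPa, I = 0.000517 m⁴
Model: a simply supported beam carrying a uniformly distributed load w over its whole span, so delta = (5·w·L^4) / (384·E·I) (SI units).
  Case 1: delta = (5 × 16860 × 7.042^4) / (384 × (6.053 × 10¹⁰) × 0.0005172) = 0.01724 m = 17.24 mm
  Case 2: delta = (5 × 41440 × 5.384^4) / (384 × (1.752 × 10¹¹) × 0.0004163) = 0.006216 m = 6.216 mm
  Case 3: delta = (5 × 7178 × 9.938^4) / (384 × (9.751 × 10¹⁰) × 0.000517) = 0.01808 m = 18.08 mm
Ordering: 18.08 mm (case 3) > 17.24 mm (case 1) > 6.216 mm (case 2)
Final answer: 3, 1, 2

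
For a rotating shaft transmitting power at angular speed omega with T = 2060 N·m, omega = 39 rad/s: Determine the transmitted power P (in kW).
Model: a rotating shaft transmitting power at angular speed omega, so P = T·omega.
Substitute:
  P = 2060 × 39
  P = 80340 W
Convert: P = 80340 W = 80.34 kW
Final answer: P = 80.34 kW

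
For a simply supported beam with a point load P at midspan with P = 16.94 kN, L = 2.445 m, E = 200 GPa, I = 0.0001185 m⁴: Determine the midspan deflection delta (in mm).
Model: a simply supported beam with a point load P at midspan, so delta = (P·L^3) / (48·E·I).
Convert to SI units:
  P = 16.94 kN = 16940 N
  E = 200 GPa = 2 × 10¹¹ Pa
Substitute:
  delta = (16940 × 2.445^3) / (48 × (2 × 10¹¹) × 0.0001185)
  delta = 0.0002177 m
Convert: delta = 0.0002177 m = 0.2177 mm
Final answer: delta = 0.2177 mm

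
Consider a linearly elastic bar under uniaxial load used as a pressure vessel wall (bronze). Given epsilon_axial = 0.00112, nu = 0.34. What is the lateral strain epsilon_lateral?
Model: a linearly elastic bar under uniaxial load, so epsilon_lateral = -nu·epsilon_axial.
Substitute:
  epsilon_lateral = -(0.34 × 0.00112)
  epsilon_lateral = -0.0003808
Final answer: epsilon_lateral = -0.0003808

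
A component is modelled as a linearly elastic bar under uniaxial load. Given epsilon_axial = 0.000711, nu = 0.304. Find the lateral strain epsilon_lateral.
Model: a linearly elastic bar under uniaxial load, so epsilon_lateral = -nu·epsilon_axial.
Substitute:
  epsilon_lateral = -(0.304 × 0.000711)
  epsilon_lateral = -0.0002161
Final answer: epsilon_lateral = -0.0002161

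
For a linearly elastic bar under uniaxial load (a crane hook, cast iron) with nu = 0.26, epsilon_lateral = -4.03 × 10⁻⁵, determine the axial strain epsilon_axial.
Model: a linearly elastic bar under uniaxial load, so epsilon_lateral = -nu·epsilon_axial.
Solve for epsilon_axial: epsilon_axial = -epsilon_lateral / nu.
Substitute:
  epsilon_axial = -(-4.03 × 10⁻⁵) / 0.26
  epsilon_axial = 0.000155
Final answer: epsilon_axial = 0.000155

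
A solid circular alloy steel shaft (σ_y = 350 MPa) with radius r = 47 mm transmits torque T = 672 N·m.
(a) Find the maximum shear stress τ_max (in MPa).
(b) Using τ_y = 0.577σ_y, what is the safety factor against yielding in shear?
(a) For a solid circular shaft, τ_max = T·r/J with J = π·r^4/2, i.e. τ_max = 2·T / (π·r^3). Convert r = 47 mm = 0.047 m.
  τ_max = (2 × 672) / (π × 0.047^3) = 4.121 × 10⁶ Pa = 4.121 MPa
(b) τ_y = 0.577 × 350 = 201.95 MPa
  SF = τ_y/τ_max = 201.95 / 4.121 = 49.01
Final answer: (a) τ_max = 4.121 MPa, (b) SF = 49.01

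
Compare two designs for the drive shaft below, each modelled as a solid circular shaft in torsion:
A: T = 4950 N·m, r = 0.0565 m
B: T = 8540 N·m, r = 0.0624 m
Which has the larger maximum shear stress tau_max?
Model: a solid circular shaft in torsion, so tau_max = (2·T) / (π·r^3) (SI units).
  A: tau_max = (2 × 4950) / (π × 0.0565^3) = 1.747 × 10⁷ Pa = 17.47 MPa
  B: tau_max = (2 × 8540) / (π × 0.0624^3) = 2.238 × 10⁷ Pa = 22.38 MPa
22.38 MPa > 17.47 MPa, so B is larger.
Final answer: B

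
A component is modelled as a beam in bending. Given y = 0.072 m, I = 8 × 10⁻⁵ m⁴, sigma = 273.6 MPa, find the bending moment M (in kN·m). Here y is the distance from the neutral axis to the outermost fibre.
Model: a beam in bending, so sigma = (M·y) / I.
Solve for M: M = (sigma·I) / y.
Convert to SI units:
  sigma = 273.6 MPa = 2.736 × 10⁸ Pa
Substitute:
  M = ((2.736 × 10⁸) × (8 × 10⁻⁵)) / 0.072
  M = 304000 N·m
Convert: M = 304000 N·m = 304 kN·m
Final answer: M = 304 kN·m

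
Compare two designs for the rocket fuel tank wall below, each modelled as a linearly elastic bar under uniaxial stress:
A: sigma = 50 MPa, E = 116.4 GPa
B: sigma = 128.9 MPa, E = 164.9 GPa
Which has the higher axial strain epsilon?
Model: a linearly elastic bar under uniaxial stress, so epsilon = sigma / E (SI units).
  A: epsilon = (5 × 10⁷) / (1.164 × 10¹¹) = 0.0004296
  B: epsilon = (1.289 × 10⁸) / (1.649 × 10¹¹) = 0.0007817
0.0007817 > 0.0004296, so B is larger.
Final answer: B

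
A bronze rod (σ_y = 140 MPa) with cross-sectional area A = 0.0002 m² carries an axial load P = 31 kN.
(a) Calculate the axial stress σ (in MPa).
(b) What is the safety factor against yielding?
(a) Axial stress σ = P/A. Convert P = 31 kN = 31000 N.
  σ = 31000 / 0.0002 = 1.55 × 10⁸ Pa = 155 MPa
(b) Safety factor SF = σ_y/σ = 140 / 155 = 0.9032
Final answer: (a) σ = 155 MPa, (b) SF = 0.9032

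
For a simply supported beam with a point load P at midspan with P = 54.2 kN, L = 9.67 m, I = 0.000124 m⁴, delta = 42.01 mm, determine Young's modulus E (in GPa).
Model: a simply supported beam with a point load P at midspan, so delta = (P·L^3) / (48·E·I).
Solve for E: E = (P·L^3) / (48·delta·I).
Convert to SI units:
  P = 54.2 kN = 54200 N
  delta = 42.01 mm = 0.04201 m
Substitute:
  E = (54200 × 9.67^3) / (48 × 0.04201 × 0.000124)
  E = 1.96 × 10¹¹ Pa
Convert: E = 1.96 × 10¹¹ Pa = 196 GPa
Final answer: E = 196 GPa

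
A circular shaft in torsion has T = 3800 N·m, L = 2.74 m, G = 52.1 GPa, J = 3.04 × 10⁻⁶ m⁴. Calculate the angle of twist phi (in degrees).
Model: a circular shaft in torsion, so phi = (T·L) / (G·J).
Convert to SI units:
  G = 52.1 GPa = 5.21 × 10¹⁰ Pa
Substitute:
  phi = (3800 × 2.74) / ((5.21 × 10¹⁰) × (3.04 × 10⁻⁶))
  phi = 0.06574 rad
Convert to degrees: phi = 0.06574 × 180/π = 3.767°
Final answer: phi = 3.767°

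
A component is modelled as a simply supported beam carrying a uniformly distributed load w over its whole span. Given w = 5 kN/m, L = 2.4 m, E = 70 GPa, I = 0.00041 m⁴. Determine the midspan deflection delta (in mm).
Model: a simply supported beam carrying a uniformly distributed load w over its whole span, so delta = (5·w·L^4) / (384·E·I).
Convert to SI units:
  w = 5 kN/m = 5000 N/m
  E = 70 GPa = 7 × 10¹⁰ Pa
Substitute:
  delta = (5 × 5000 × 2.4^4) / (384 × (7 × 10¹⁰) × 0.00041)
  delta = 7.526 × 10⁻⁵ m
Convert: delta = 7.526 × 10⁻⁵ m = 0.07526 mm
Final answer: delta = 0.07526 mm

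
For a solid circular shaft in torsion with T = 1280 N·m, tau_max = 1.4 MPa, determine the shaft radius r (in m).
Model: a solid circular shaft in torsion, so tau_max = (2·T) / (π·r^3).
Solve for r: r = ((2·T) / (π·tau_max))^(1/3).
Convert to SI units:
  tau_max = 1.4 MPa = 1.4 × 10⁶ Pa
Substitute:
  r = ((2 × 1280) / (π × (1.4 × 10⁶)))^(1/3)
  r = 0.08349 m
Final answer: r = 0.08349 m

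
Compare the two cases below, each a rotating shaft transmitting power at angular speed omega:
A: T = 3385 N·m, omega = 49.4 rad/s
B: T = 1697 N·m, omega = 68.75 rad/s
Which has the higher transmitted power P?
Model: a rotating shaft transmitting power at angular speed omega, so P = T·omega (SI units).
  A: P = 3385 × 49.4 = 167200 W = 167.2 kW
  B: P = 1697 × 68.75 = 116700 W = 116.7 kW
167.2 kW > 116.7 kW, so A is larger.
Final answer: A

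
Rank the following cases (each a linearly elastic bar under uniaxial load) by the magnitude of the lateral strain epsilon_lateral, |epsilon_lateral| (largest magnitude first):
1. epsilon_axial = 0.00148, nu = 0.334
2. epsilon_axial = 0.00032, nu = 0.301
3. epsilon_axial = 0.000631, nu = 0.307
Model: a linearly elastic bar under uniaxial load, so epsilon_lateral = -nu·epsilon_axial (SI units).
  Case 1: epsilon_lateral = -(0.334 × 0.00148) = -0.0004943
  Case 2: epsilon_lateral = -(0.301 × 0.00032) = -9.632 × 10⁻⁵
  Case 3: epsilon_lateral = -(0.307 × 0.000631) = -0.0001937
Ordering by |epsilon_lateral|: 0.0004943 (case 1) > 0.0001937 (case 3) > 9.632 × 10⁻⁵ (case 2)
Final answer: 1, 3, 2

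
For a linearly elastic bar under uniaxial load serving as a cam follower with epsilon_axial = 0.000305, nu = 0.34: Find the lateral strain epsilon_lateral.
Model: a linearly elastic bar under uniaxial load, so epsilon_lateral = -nu·epsilon_axial.
Substitute:
  epsilon_lateral = -(0.34 × 0.000305)
  epsilon_lateral = -0.0001037
Final answer: epsilon_lateral = -0.0001037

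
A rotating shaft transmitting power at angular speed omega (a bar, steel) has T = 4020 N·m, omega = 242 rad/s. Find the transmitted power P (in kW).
Model: a rotating shaft transmitting power at angular speed omega, so P = T·omega.
Substitute:
  P = 4020 × 242
  P = 972800 W
Convert: P = 972800 W = 972.8 kW
Final answer: P = 972.8 kW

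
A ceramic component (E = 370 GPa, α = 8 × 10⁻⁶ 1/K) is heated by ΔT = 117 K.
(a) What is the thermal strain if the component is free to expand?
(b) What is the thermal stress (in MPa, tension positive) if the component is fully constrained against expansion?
(a) Free thermal strain ε_th = α·ΔT = (8 × 10⁻⁶) × 117 = 0.000936
(b) Fully constrained, the expansion is suppressed, so σ = -E·α·ΔT. Convert E = 370 GPa = 3.7 × 10¹¹ Pa.
  σ = -(3.7 × 10¹¹) × (8 × 10⁻⁶) × 117 = -3.463 × 10⁸ Pa = -346.3 MPa (compressive)
Final answer: (a) ε_th = 0.000936, (b) σ = -346.3 MPa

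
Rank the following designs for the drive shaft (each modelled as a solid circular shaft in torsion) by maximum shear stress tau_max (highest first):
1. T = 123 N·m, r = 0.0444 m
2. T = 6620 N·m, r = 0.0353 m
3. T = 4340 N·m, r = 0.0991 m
Model: a solid circular shaft in torsion, so tau_max = (2·T) / (π·r^3) (SI units).
  Case 1: tau_max = (2 × 123) / (π × 0.0444^3) = 894600 Pa = 0.8946 MPa
  Case 2: tau_max = (2 × 6620) / (π × 0.0353^3) = 9.581 × 10⁷ Pa = 95.81 MPa
  Case 3: tau_max = (2 × 4340) / (π × 0.0991^3) = 2.839 × 10⁶ Pa = 2.839 MPa
Ordering: 95.81 MPa (case 2) > 2.839 MPa (case 3) > 0.8946 MPa (case 1)
Final answer: 2, 3, 1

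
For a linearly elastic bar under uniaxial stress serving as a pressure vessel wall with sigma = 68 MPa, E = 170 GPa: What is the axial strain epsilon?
Model: a linearly elastic bar under uniaxial stress, so epsilon = sigma / E.
Convert to SI units:
  sigma = 68 MPa = 6.8 × 10⁷ Pa
  E = 170 GPa = 1.7 × 10¹¹ Pa
Substitute:
  epsilon = (6.8 × 10⁷) / (1.7 × 10¹¹)
  epsilon = 0.0004
Final answer: epsilon = 0.0004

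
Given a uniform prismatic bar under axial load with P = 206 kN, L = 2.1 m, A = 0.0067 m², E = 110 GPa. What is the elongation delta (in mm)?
Model: a uniform prismatic bar under axial load, so delta = (P·L) / (A·E).
Convert to SI units:
  P = 206 kN = 206000 N
  E = 110 GPa = 1.1 × 10¹¹ Pa
Substitute:
  delta = (206000 × 2.1) / (0.0067 × (1.1 × 10¹¹))
  delta = 0.000587 m
Convert: delta = 0.000587 m = 0.587 mm
Final answer: delta = 0.587 mm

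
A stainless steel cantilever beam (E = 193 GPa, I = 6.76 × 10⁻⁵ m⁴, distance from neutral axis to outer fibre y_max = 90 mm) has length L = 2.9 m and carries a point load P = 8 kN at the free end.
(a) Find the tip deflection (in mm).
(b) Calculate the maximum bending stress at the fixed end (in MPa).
(a) Tip deflection of a cantilever with an end point load: δ = P·L^3 / (3·E·I). Convert P = 8 kN = 8000 N, E = 193 GPa = 1.93 × 10¹¹ Pa.
  δ = (8000 × 2.9^3) / (3 × (1.93 × 10¹¹) × (6.76 × 10⁻⁵)) = 0.004985 m = 4.985 mm
(b) Maximum bending moment at the fixed end: M = P·L = 8000 × 2.9 = 23200 N·m. Convert y_max = 90 mm = 0.09 m.
  σ = M·y_max / I = (23200 × 0.09) / (6.76 × 10⁻⁵) = 3.089 × 10⁷ Pa = 30.89 MPa
Final answer: (a) δ = 4.985 mm, (b) σ = 30.89 MPa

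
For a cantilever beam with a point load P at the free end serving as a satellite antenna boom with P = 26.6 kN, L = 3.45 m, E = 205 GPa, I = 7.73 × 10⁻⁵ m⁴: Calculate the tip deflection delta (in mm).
Model: a cantilever beam with a point load P at the free end, so delta = (P·L^3) / (3·E·I).
Convert to SI units:
  P = 26.6 kN = 26600 N
  E = 205 GPa = 2.05 × 10¹¹ Pa
Substitute:
  delta = (26600 × 3.45^3) / (3 × (2.05 × 10¹¹) × (7.73 × 10⁻⁵))
  delta = 0.02298 m
Convert: delta = 0.02298 m = 22.98 mm
Final answer: delta = 22.98 mm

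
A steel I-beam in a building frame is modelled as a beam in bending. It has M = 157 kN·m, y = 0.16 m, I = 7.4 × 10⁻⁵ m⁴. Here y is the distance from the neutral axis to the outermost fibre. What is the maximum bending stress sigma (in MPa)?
Model: a beam in bending, so sigma = (M·y) / I.
Convert to SI units:
  M = 157 kN·m = 157000 N·m
Substitute:
  sigma = (157000 × 0.16) / (7.4 × 10⁻⁵)
  sigma = 3.395 × 10⁸ Pa
Convert: sigma = 3.395 × 10⁸ Pa = 339.5 MPa
Final answer: sigma = 339.5 MPa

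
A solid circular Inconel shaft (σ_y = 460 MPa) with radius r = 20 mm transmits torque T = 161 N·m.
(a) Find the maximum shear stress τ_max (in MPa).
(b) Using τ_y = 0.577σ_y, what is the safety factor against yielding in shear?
(a) For a solid circular shaft, τ_max = T·r/J with J = π·r^4/2, i.e. τ_max = 2·T / (π·r^3). Convert r = 20 mm = 0.02 m.
  τ_max = (2 × 161) / (π × 0.02^3) = 1.281 × 10⁷ Pa = 12.81 MPa
(b) τ_y = 0.577 × 460 = 265.42 MPa
  SF = τ_y/τ_max = 265.42 / 12.81 = 20.72
Final answer: (a) τ_max = 12.81 MPa, (b) SF = 20.72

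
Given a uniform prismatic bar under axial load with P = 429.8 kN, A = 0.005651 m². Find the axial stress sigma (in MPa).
Model: a uniform prismatic bar under axial load, so sigma = P / A.
Convert to SI units:
  P = 429.8 kN = 429800 N
Substitute:
  sigma = 429800 / 0.005651
  sigma = 7.606 × 10⁷ Pa
Convert: sigma = 7.606 × 10⁷ Pa = 76.06 MPa
Final answer: sigma = 76.06 MPa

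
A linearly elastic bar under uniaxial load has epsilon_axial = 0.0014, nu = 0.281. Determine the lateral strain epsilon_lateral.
Model: a linearly elastic bar under uniaxial load, so epsilon_lateral = -nu·epsilon_axial.
Substitute:
  epsilon_lateral = -(0.281 × 0.0014)
  epsilon_lateral = -0.0003934
Final answer: epsilon_lateral = -0.0003934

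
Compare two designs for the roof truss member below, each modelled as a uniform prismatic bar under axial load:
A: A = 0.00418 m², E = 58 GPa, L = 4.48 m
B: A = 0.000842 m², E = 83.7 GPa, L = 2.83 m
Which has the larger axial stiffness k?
Model: a uniform prismatic bar under axial load, so k = (A·E) / L (SI units).
  A: k = (0.00418 × (5.8 × 10¹⁰)) / 4.48 = 5.412 × 10⁷ N/m = 54.12 MN/m
  B: k = (0.000842 × (8.37 × 10¹⁰)) / 2.83 = 2.49 × 10⁷ N/m = 24.9 MN/m
54.12 MN/m > 24.9 MN/m, so A is larger.
Final answer: A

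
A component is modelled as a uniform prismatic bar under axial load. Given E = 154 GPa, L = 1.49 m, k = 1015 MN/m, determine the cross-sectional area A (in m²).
Model: a uniform prismatic bar under axial load, so k = (A·E) / L.
Solve for A: A = (k·L) / E.
Convert to SI units:
  E = 154 GPa = 1.54 × 10¹¹ Pa
  k = 1015 MN/m = 1.015 × 10⁹ N/m
Substitute:
  A = ((1.015 × 10⁹) × 1.49) / (1.54 × 10¹¹)
  A = 0.00982 m²
Final answer: A = 0.00982 m²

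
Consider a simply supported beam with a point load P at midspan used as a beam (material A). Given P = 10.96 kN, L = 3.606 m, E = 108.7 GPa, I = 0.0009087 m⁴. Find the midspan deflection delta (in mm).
Model: a simply supported beam with a point load P at midspan, so delta = (P·L^3) / (48·E·I).
Convert to SI units:
  P = 10.96 kN = 10960 N
  E = 108.7 GPa = 1.087 × 10¹¹ Pa
Substitute:
  delta = (10960 × 3.606^3) / (48 × (1.087 × 10¹¹) × 0.0009087)
  delta = 0.0001084 m
Convert: delta = 0.0001084 m = 0.1084 mm
Final answer: delta = 0.1084 mm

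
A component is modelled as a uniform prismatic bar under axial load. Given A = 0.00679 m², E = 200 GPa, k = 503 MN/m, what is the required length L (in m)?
Model: a uniform prismatic bar under axial load, so k = (A·E) / L.
Solve for L: L = (A·E) / k.
Convert to SI units:
  E = 200 GPa = 2 × 10¹¹ Pa
  k = 503 MN/m = 5.03 × 10⁸ N/m
Substitute:
  L = (0.00679 × (2 × 10¹¹)) / (5.03 × 10⁸)
  L = 2.7 m
Final answer: L = 2.7 m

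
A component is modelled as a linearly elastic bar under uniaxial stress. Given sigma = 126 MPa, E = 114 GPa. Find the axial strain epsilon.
Model: a linearly elastic bar under uniaxial stress, so epsilon = sigma / E.
Convert to SI units:
  sigma = 126 MPa = 1.26 × 10⁸ Pa
  E = 114 GPa = 1.14 × 10¹¹ Pa
Substitute:
  epsilon = (1.26 × 10⁸) / (1.14 × 10¹¹)
  epsilon = 0.001105
Final answer: epsilon = 0.001105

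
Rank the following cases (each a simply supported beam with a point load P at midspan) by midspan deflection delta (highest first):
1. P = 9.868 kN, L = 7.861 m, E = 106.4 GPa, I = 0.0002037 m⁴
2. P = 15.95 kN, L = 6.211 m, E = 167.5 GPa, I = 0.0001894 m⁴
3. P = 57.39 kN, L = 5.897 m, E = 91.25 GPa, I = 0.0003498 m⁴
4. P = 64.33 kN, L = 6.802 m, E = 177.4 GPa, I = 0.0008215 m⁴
Model: a simply supported beam with a point load P at midspan, so delta = (P·L^3) / (48·E·I) (SI units).
  Case 1: delta = (9868 × 7.861^3) / (48 × (1.064 × 10¹¹) × 0.0002037) = 0.004608 m = 4.608 mm
  Case 2: delta = (15950 × 6.211^3) / (48 × (1.675 × 10¹¹) × 0.0001894) = 0.00251 m = 2.51 mm
  Case 3: delta = (57390 × 5.897^3) / (48 × (9.125 × 10¹⁰) × 0.0003498) = 0.007681 m = 7.681 mm
  Case 4: delta = (64330 × 6.802^3) / (48 × (1.774 × 10¹¹) × 0.0008215) = 0.002894 m = 2.894 mm
Ordering: 7.681 mm (case 3) > 4.608 mm (case 1) > 2.894 mm (case 4) > 2.51 mm (case 2)
Final answer: 3, 1, 4, 2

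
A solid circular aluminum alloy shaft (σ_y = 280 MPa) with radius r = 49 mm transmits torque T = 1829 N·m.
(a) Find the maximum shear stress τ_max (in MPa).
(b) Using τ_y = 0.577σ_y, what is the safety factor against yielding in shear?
(a) For a solid circular shaft, τ_max = T·r/J with J = π·r^4/2, i.e. τ_max = 2·T / (π·r^3). Convert r = 49 mm = 0.049 m.
  τ_max = (2 × 1829) / (π × 0.049^3) = 9.897 × 10⁶ Pa = 9.897 MPa
(b) τ_y = 0.577 × 280 = 161.56 MPa
  SF = τ_y/τ_max = 161.56 / 9.897 = 16.32
Final answer: (a) τ_max = 9.897 MPa, (b) SF = 16.32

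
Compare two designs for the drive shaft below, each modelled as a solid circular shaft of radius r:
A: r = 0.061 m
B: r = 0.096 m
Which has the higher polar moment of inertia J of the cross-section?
Model: a solid circular shaft of radius r, so J = (π·r^4) / 2 (SI units).
  A: J = (π × 0.061^4) / 2 = 2.175 × 10⁻⁵ m⁴
  B: J = (π × 0.096^4) / 2 = 0.0001334 m⁴
0.0001334 m⁴ > 2.175 × 10⁻⁵ m⁴, so B is larger.
Final answer: B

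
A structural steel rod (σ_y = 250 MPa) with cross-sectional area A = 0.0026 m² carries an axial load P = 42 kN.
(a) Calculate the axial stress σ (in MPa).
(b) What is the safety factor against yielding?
(a) Axial stress σ = P/A. Convert P = 42 kN = 42000 N.
  σ = 42000 / 0.0026 = 1.615 × 10⁷ Pa = 16.15 MPa
(b) Safety factor SF = σ_y/σ = 250 / 16.15 = 15.48
Final answer: (a) σ = 16.15 MPa, (b) SF = 15.48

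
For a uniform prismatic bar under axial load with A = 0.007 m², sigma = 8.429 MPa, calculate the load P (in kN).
Model: a uniform prismatic bar under axial load, so sigma = P / A.
Solve for P: P = sigma·A.
Convert to SI units:
  sigma = 8.429 MPa = 8.429 × 10⁶ Pa
Substitute:
  P = (8.429 × 10⁶) × 0.007
  P = 59000 N
Convert: P = 59000 N = 59 kN
Final answer: P = 59 kN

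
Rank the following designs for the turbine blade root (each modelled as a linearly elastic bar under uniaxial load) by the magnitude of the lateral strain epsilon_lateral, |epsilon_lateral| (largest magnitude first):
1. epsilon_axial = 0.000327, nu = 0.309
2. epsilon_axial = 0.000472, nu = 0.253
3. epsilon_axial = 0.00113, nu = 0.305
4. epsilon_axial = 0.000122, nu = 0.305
Model: a linearly elastic bar under uniaxial load, so epsilon_lateral = -nu·epsilon_axial (SI units).
  Case 1: epsilon_lateral = -(0.309 × 0.000327) = -0.000101
  Case 2: epsilon_lateral = -(0.253 × 0.000472) = -0.0001194
  Case 3: epsilon_lateral = -(0.305 × 0.00113) = -0.0003446
  Case 4: epsilon_lateral = -(0.305 × 0.000122) = -3.721 × 10⁻⁵
Ordering by |epsilon_lateral|: 0.0003446 (case 3) > 0.0001194 (case 2) > 0.000101 (case 1) > 3.721 × 10⁻⁵ (case 4)
Final answer: 3, 2, 1, 4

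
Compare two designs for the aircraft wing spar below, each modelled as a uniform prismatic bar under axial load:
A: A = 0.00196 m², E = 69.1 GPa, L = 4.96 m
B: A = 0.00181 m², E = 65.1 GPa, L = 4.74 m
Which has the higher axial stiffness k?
Model: a uniform prismatic bar under axial load, so k = (A·E) / L (SI units).
  A: k = (0.00196 × (6.91 × 10¹⁰)) / 4.96 = 2.731 × 10⁷ N/m = 27.31 MN/m
  B: k = (0.00181 × (6.51 × 10¹⁰)) / 4.74 = 2.486 × 10⁷ N/m = 24.86 MN/m
27.31 MN/m > 24.86 MN/m, so A is larger.
Final answer: A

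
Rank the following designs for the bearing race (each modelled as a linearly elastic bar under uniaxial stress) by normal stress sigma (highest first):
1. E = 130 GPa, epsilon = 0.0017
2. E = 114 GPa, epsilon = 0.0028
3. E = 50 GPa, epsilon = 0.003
Model: a linearly elastic bar under uniaxial stress, so sigma = E·epsilon (SI units).
  Case 1: sigma = (1.3 × 10¹¹) × 0.0017 = 2.21 × 10⁸ Pa = 221 MPa
  Case 2: sigma = (1.14 × 10¹¹) × 0.0028 = 3.192 × 10⁸ Pa = 319.2 MPa
  Case 3: sigma = (5 × 10¹⁰) × 0.003 = 1.5 × 10⁸ Pa = 150 MPa
Ordering: 319.2 MPa (case 2) > 221 MPa (case 1) > 150 MPa (case 3)
Final answer: 2, 1, 3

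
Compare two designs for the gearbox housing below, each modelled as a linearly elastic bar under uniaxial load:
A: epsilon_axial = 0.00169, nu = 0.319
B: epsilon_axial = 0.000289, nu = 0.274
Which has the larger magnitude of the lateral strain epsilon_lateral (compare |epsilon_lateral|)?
Model: a linearly elastic bar under uniaxial load, so epsilon_lateral = -nu·epsilon_axial (SI units).
  A: epsilon_lateral = -(0.319 × 0.00169) = -0.0005391
  B: epsilon_lateral = -(0.274 × 0.000289) = -7.919 × 10⁻⁵
|epsilon_lateral|: A = 0.0005391, B = 7.919 × 10⁻⁵, so A is larger in magnitude.
Final answer: A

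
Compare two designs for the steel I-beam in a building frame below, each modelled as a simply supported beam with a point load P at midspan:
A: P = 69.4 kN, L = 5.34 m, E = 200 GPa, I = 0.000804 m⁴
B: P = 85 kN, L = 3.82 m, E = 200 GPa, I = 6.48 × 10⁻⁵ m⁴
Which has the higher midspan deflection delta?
Model: a simply supported beam with a point load P at midspan, so delta = (P·L^3) / (48·E·I) (SI units).
  A: delta = (69400 × 5.34^3) / (48 × (2 × 10¹¹) × 0.000804) = 0.001369 m = 1.369 mm
  B: delta = (85000 × 3.82^3) / (48 × (2 × 10¹¹) × (6.48 × 10⁻⁵)) = 0.007617 m = 7.617 mm
7.617 mm > 1.369 mm, so B is larger.
Final answer: B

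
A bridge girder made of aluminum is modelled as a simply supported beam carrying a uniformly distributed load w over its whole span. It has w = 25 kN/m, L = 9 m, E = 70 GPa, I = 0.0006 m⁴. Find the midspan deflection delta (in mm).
Model: a simply supported beam carrying a uniformly distributed load w over its whole span, so delta = (5·w·L^4) / (384·E·I).
Convert to SI units:
  w = 25 kN/m = 25000 N/m
  E = 70 GPa = 7 × 10¹⁰ Pa
Substitute:
  delta = (5 × 25000 × 9^4) / (384 × (7 × 10¹⁰) × 0.0006)
  delta = 0.05085 m
Convert: delta = 0.05085 m = 50.85 mm
Final answer: delta = 50.85 mm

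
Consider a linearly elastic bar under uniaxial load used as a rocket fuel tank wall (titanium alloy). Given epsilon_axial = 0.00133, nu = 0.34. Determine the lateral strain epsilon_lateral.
Model: a linearly elastic bar under uniaxial load, so epsilon_lateral = -nu·epsilon_axial.
Substitute:
  epsilon_lateral = -(0.34 × 0.00133)
  epsilon_lateral = -0.0004522
Final answer: epsilon_lateral = -0.0004522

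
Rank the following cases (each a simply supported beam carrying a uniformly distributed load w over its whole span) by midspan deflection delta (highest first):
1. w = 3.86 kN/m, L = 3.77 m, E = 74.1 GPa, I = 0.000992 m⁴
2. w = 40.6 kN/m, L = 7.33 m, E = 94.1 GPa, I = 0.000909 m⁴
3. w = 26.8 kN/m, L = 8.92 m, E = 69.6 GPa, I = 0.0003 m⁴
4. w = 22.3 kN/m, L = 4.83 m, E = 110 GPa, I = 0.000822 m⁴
Model: a simply supported beam carrying a uniformly distributed load w over its whole span, so delta = (5·w·L^4) / (384·E·I) (SI units).
  Case 1: delta = (5 × 3860 × 3.77^4) / (384 × (7.41 × 10¹⁰) × 0.000992) = 0.0001381 m = 0.1381 mm
  Case 2: delta = (5 × 40600 × 7.33^4) / (384 × (9.41 × 10¹⁰) × 0.000909) = 0.01784 m = 17.84 mm
  Case 3: delta = (5 × 26800 × 8.92^4) / (384 × (6.96 × 10¹⁰) × 0.0003) = 0.1058 m = 105.8 mm
  Case 4: delta = (5 × 22300 × 4.83^4) / (384 × (1.1 × 10¹¹) × 0.000822) = 0.001748 m = 1.748 mm
Ordering: 105.8 mm (case 3) > 17.84 mm (case 2) > 1.748 mm (case 4) > 0.1381 mm (case 1)
Final answer: 3, 2, 4, 1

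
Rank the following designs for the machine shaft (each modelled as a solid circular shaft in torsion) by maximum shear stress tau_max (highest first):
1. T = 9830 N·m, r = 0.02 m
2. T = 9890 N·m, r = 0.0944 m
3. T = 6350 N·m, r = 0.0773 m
Model: a solid circular shaft in torsion, so tau_max = (2·T) / (π·r^3) (SI units).
  Case 1: tau_max = (2 × 9830) / (π × 0.02^3) = 7.822 × 10⁸ Pa = 782.2 MPa
  Case 2: tau_max = (2 × 9890) / (π × 0.0944^3) = 7.484 × 10⁶ Pa = 7.484 MPa
  Case 3: tau_max = (2 × 6350) / (π × 0.0773^3) = 8.752 × 10⁶ Pa = 8.752 MPa
Ordering: 782.2 MPa (case 1) > 8.752 MPa (case 3) > 7.484 MPa (case 2)
Final answer: 1, 3, 2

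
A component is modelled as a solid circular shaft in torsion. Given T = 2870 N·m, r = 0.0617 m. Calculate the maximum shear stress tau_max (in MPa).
Model: a solid circular shaft in torsion, so tau_max = (2·T) / (π·r^3).
Substitute:
  tau_max = (2 × 2870) / (π × 0.0617^3)
  tau_max = 7.779 × 10⁶ Pa
Convert: tau_max = 7.779 × 10⁶ Pa = 7.779 MPa
Final answer: tau_max = 7.779 MPa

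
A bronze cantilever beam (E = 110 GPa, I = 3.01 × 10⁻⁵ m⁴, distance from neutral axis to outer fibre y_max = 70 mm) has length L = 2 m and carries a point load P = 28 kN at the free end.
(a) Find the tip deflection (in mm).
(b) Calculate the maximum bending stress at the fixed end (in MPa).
(a) Tip deflection of a cantilever with an end point load: δ = P·L^3 / (3·E·I). Convert P = 28 kN = 28000 N, E = 110 GPa = 1.1 × 10¹¹ Pa.
  δ = (28000 × 2^3) / (3 × (1.1 × 10¹¹) × (3.01 × 10⁻⁵)) = 0.02255 m = 22.55 mm
(b) Maximum bending moment at the fixed end: M = P·L = 28000 × 2 = 56000 N·m. Convert y_max = 70 mm = 0.07 m.
  σ = M·y_max / I = (56000 × 0.07) / (3.01 × 10⁻⁵) = 1.302 × 10⁸ Pa = 130.2 MPa
Final answer: (a) δ = 22.55 mm, (b) σ = 130.2 MPa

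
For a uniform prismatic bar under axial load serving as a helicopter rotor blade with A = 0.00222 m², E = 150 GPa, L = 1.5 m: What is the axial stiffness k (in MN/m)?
Model: a uniform prismatic bar under axial load, so k = (A·E) / L.
Convert to SI units:
  E = 150 GPa = 1.5 × 10¹¹ Pa
Substitute:
  k = (0.00222 × (1.5 × 10¹¹)) / 1.5
  k = 2.22 × 10⁸ N/m
Convert: k = 2.22 × 10⁸ N/m = 222 MN/m
Final answer: k = 222 MN/m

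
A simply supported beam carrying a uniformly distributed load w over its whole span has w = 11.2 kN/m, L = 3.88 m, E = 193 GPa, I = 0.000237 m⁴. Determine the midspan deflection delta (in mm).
Model: a simply supported beam carrying a uniformly distributed load w over its whole span, so delta = (5·w·L^4) / (384·E·I).
Convert to SI units:
  w = 11.2 kN/m = 11200 N/m
  E = 193 GPa = 1.93 × 10¹¹ Pa
Substitute:
  delta = (5 × 11200 × 3.88^4) / (384 × (1.93 × 10¹¹) × 0.000237)
  delta = 0.0007226 m
Convert: delta = 0.0007226 m = 0.7226 mm
Final answer: delta = 0.7226 mm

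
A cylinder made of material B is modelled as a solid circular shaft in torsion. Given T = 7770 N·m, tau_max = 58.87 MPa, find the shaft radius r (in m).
Model: a solid circular shaft in torsion, so tau_max = (2·T) / (π·r^3).
Solve for r: r = ((2·T) / (π·tau_max))^(1/3).
Convert to SI units:
  tau_max = 58.87 MPa = 5.887 × 10⁷ Pa
Substitute:
  r = ((2 × 7770) / (π × (5.887 × 10⁷)))^(1/3)
  r = 0.0438 m
Final answer: r = 0.0438 m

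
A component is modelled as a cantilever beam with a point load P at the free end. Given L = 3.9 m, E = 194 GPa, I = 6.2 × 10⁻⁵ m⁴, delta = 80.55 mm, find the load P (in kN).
Model: a cantilever beam with a point load P at the free end, so delta = (P·L^3) / (3·E·I).
Solve for P: P = (3·delta·E·I) / L^3.
Convert to SI units:
  E = 194 GPa = 1.94 × 10¹¹ Pa
  delta = 80.55 mm = 0.08055 m
Substitute:
  P = (3 × 0.08055 × (1.94 × 10¹¹) × (6.2 × 10⁻⁵)) / 3.9^3
  P = 49000 N
Convert: P = 49000 N = 49 kN
Final answer: P = 49 kN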